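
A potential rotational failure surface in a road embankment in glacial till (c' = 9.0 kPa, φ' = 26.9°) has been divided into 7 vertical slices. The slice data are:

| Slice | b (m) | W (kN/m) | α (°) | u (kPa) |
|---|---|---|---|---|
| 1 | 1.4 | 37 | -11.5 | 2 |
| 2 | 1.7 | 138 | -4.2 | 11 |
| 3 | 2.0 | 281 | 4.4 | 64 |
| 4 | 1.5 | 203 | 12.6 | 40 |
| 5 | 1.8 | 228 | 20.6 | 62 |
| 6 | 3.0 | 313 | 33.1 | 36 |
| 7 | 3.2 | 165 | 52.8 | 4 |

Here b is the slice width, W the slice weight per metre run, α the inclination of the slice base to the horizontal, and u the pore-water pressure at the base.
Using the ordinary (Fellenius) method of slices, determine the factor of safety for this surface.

FS = 1.24

Ordinary method of slices: FS = Σ[c'·Δl_i + (W_i cosα_i − u_i·Δl_i)·tanφ'] / Σ W_i sinα_i, with Δl_i = b_i / cosα_i.
Slice 1: Δl = 1.4/cos(-11.5°) = 1.429 m; N'_1 = 37·cos(-11.5°) − 2·1.429 = 33.4; c'Δl = 12.86; W sinα = -7.4
Slice 2: Δl = 1.7/cos(-4.2°) = 1.705 m; N'_2 = 138·cos(-4.2°) − 11·1.705 = 118.9; c'Δl = 15.34; W sinα = -10.1
Slice 3: Δl = 2.0/cos4.4° = 2.006 m; N'_3 = 281·cos4.4° − 64·2.006 = 151.8; c'Δl = 18.05; W sinα = 21.6
Slice 4: Δl = 1.5/cos12.6° = 1.537 m; N'_4 = 203·cos12.6° − 40·1.537 = 136.6; c'Δl = 13.83; W sinα = 44.3
Slice 5: Δl = 1.8/cos20.6° = 1.923 m; N'_5 = 228·cos20.6° − 62·1.923 = 94.2; c'Δl = 17.31; W sinα = 80.2
Slice 6: Δl = 3.0/cos33.1° = 3.581 m; N'_6 = 313·cos33.1° − 36·3.581 = 133.3; c'Δl = 32.23; W sinα = 170.9
Slice 7: Δl = 3.2/cos52.8° = 5.293 m; N'_7 = 165·cos52.8° − 4·5.293 = 78.6; c'Δl = 47.63; W sinα = 131.4
Σc'Δl = 157.3 kN/m; ΣN' = 746.8 kN/m; ΣW sinα = 430.9 kN/m
Resisting = 157.3 + 746.8·tan26.9° = 157.3 + 378.9 = 536.1 kN/m
FS = 536.1 / 430.9 = 1.244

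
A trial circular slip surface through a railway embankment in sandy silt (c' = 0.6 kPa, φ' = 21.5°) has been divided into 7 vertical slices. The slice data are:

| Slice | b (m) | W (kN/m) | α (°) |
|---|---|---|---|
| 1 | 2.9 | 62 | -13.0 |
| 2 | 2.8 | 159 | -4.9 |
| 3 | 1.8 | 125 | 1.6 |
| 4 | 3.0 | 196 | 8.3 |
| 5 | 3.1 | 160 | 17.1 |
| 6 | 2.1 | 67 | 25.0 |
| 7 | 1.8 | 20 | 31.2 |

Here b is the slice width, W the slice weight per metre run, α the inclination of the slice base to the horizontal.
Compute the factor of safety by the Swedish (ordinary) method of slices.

FS = 3.49

Ordinary method of slices: FS = Σ[c'·Δl_i + (W_i cosα_i)·tanφ'] / Σ W_i sinα_i, with Δl_i = b_i / cosα_i.
Slice 1: Δl = 2.9/cos(-13.0°) = 2.976 m; N'_1 = 62·cos(-13.0°) = 60.4; c'Δl = 1.79; W sinα = -13.9
Slice 2: Δl = 2.8/cos(-4.9°) = 2.810 m; N'_2 = 159·cos(-4.9°) = 158.4; c'Δl = 1.69; W sinα = -13.6
Slice 3: Δl = 1.8/cos1.6° = 1.801 m; N'_3 = 125·cos1.6° = 125.0; c'Δl = 1.08; W sinα = 3.5
Slice 4: Δl = 3.0/cos8.3° = 3.032 m; N'_4 = 196·cos8.3° = 193.9; c'Δl = 1.82; W sinα = 28.3
Slice 5: Δl = 3.1/cos17.1° = 3.243 m; N'_5 = 160·cos17.1° = 152.9; c'Δl = 1.95; W sinα = 47.0
Slice 6: Δl = 2.1/cos25.0° = 2.317 m; N'_6 = 67·cos25.0° = 60.7; c'Δl = 1.39; W sinα = 28.3
Slice 7: Δl = 1.8/cos31.2° = 2.104 m; N'_7 = 20·cos31.2° = 17.1; c'Δl = 1.26; W sinα = 10.4
Σc'Δl = 11.0 kN/m; ΣN' = 768.5 kN/m; ΣW sinα = 90.0 kN/m
Resisting = 11.0 + 768.5·tan21.5° = 11.0 + 302.7 = 313.7 kN/m
FS = 313.7 / 90.0 = 3.486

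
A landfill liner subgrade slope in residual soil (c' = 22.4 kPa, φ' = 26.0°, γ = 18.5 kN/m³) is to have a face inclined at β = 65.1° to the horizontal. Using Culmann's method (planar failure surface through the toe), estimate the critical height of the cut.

H_c = 17.63 m

Culmann's analysis gives the critical failure plane at α_cr = (β + φ')/2 = (65.1 + 26.0)/2 = 45.5°, and the critical height
H_c = (4c'/γ) · sinβ cosφ' / [1 − cos(β − φ')]
    = (4·22.4/18.5) · sin65.1°·cos26.0° / [1 − cos(39.1°)]
    = 4.843 · 0.9070·0.8988 / [1 − 0.7760]
    = 4.843 · 0.8152 / 0.2240
    = 17.63 m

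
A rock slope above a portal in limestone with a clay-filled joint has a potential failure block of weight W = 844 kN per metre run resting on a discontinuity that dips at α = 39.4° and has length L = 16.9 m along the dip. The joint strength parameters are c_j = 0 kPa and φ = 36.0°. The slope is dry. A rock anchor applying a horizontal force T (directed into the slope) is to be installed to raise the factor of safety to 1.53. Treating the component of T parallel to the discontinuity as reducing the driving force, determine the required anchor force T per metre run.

T = 210 kN/m

Resolving forces along and normal to the sliding plane, with the horizontal anchor force T adding T·sinα to the effective normal force and T·cosα acting up the plane against the driving force:
FS = [c_jL + (W cosα + T sinα) tanφ] / [W sinα − T cosα]
Without the anchor: N' = 652.2 kN/m, driving T_d = 535.7 kN/m, resisting R = 0·16.9 + 652.2·tan36.0° = 473.8 kN/m, FS = 0.88.
Setting FS = 1.53 and solving for T:
1.53·(535.7 − T cos39.4°) = 473.8 + T sin39.4°·tan36.0°
T·(sin39.4°·tan36.0° + 1.53·cos39.4°) = 1.53·535.7 − 473.8
T·(0.6347·0.7265 + 1.53·0.7727) = 819.6 − 473.8 = 345.8
T·1.6434 = 345.8
T = 210.4 kN/m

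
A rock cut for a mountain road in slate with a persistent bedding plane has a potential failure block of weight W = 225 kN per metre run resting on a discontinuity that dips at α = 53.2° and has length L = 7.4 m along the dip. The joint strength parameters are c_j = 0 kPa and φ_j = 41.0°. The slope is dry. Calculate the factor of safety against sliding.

FS = 0.65

Resolving the block weight along and normal to the plane and applying the Mohr–Coulomb strength on the joint:
N' = W cosα = 225·cos53.2° = 134.8 kN/m
Driving force T = W sinα = 225·sin53.2° = 180.2 kN/m
Resisting force R = c_j·L + N'·tanφ_j = 0·7.4 + 134.8·tan41.0° = 0.0 + 117.2 = 117.2 kN/m
FS = R / T = 117.2 / 180.2 = 0.650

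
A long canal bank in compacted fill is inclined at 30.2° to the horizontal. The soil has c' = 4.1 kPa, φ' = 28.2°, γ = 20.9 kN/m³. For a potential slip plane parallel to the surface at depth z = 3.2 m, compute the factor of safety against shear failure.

For an infinite slope with a slip plane parallel to the surface (no pore pressure): FS = [c' + γz cos²β tanφ'] / [γz sinβ cosβ].
γz = 20.9·3.2 = 66.88 kN/m²
Numerator = 4.1 + 66.88·cos²30.2°·tan28.2° = 4.1 + 66.88·0.7470·0.5362 = 30.887 kPa
Denominator = 66.88·sin30.2°·cos30.2° = 66.88·0.5030·0.8643 = 29.076 kPa
FS = 30.887 / 29.076 = 1.062

FS = 1.06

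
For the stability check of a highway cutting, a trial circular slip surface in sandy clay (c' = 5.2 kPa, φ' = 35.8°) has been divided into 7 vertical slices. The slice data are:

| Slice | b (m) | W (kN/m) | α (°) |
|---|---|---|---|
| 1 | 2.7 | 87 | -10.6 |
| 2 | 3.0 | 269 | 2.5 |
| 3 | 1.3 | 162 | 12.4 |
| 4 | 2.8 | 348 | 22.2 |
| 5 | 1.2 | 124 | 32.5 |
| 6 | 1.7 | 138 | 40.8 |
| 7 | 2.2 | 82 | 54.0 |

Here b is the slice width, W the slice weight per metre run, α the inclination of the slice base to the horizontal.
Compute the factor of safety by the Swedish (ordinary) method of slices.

FS = 2.28

Ordinary method of slices: FS = Σ[c'·Δl_i + (W_i cosα_i)·tanφ'] / Σ W_i sinα_i, with Δl_i = b_i / cosα_i.
Slice 1: Δl = 2.7/cos(-10.6°) = 2.747 m; N'_1 = 87·cos(-10.6°) = 85.5; c'Δl = 14.28; W sinα = -16.0
Slice 2: Δl = 3.0/cos2.5° = 3.003 m; N'_2 = 269·cos2.5° = 268.7; c'Δl = 15.61; W sinα = 11.7
Slice 3: Δl = 1.3/cos12.4° = 1.331 m; N'_3 = 162·cos12.4° = 158.2; c'Δl = 6.92; W sinα = 34.8
Slice 4: Δl = 2.8/cos22.2° = 3.024 m; N'_4 = 348·cos22.2° = 322.2; c'Δl = 15.73; W sinα = 131.5
Slice 5: Δl = 1.2/cos32.5° = 1.423 m; N'_5 = 124·cos32.5° = 104.6; c'Δl = 7.40; W sinα = 66.6
Slice 6: Δl = 1.7/cos40.8° = 2.246 m; N'_6 = 138·cos40.8° = 104.5; c'Δl = 11.68; W sinα = 90.2
Slice 7: Δl = 2.2/cos54.0° = 3.743 m; N'_7 = 82·cos54.0° = 48.2; c'Δl = 19.46; W sinα = 66.3
Σc'Δl = 91.1 kN/m; ΣN' = 1091.9 kN/m; ΣW sinα = 385.1 kN/m
Resisting = 91.1 + 1091.9·tan35.8° = 91.1 + 787.5 = 878.6 kN/m
FS = 878.6 / 385.1 = 2.281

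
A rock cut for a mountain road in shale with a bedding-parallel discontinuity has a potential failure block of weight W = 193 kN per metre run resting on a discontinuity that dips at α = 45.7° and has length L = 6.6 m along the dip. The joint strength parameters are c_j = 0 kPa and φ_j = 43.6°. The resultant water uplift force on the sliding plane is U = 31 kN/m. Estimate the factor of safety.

FS = 0.72

Resolving the block weight along and normal to the plane and applying the Mohr–Coulomb strength on the joint:
N' = W cosα − U = 193·cos45.7° − 31 = 103.8 kN/m
Driving force T = W sinα = 193·sin45.7° = 138.1 kN/m
Resisting force R = c_j·L + N'·tanφ_j = 0·6.6 + 103.8·tan43.6° = 0.0 + 98.8 = 98.8 kN/m
FS = R / T = 98.8 / 138.1 = 0.716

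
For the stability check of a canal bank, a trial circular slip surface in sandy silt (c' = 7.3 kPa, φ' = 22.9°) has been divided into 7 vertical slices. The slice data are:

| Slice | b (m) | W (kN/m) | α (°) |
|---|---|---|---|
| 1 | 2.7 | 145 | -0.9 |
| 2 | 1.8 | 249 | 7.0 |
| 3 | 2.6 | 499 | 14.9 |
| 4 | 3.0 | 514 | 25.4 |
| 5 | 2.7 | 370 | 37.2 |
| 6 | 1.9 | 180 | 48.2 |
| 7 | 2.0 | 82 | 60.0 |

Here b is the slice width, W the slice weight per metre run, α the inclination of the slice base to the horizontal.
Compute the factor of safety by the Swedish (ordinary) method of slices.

FS = 1.13

Ordinary method of slices: FS = Σ[c'·Δl_i + (W_i cosα_i)·tanφ'] / Σ W_i sinα_i, with Δl_i = b_i / cosα_i.
Slice 1: Δl = 2.7/cos(-0.9°) = 2.700 m; N'_1 = 145·cos(-0.9°) = 145.0; c'Δl = 19.71; W sinα = -2.3
Slice 2: Δl = 1.8/cos7.0° = 1.814 m; N'_2 = 249·cos7.0° = 247.1; c'Δl = 13.24; W sinα = 30.3
Slice 3: Δl = 2.6/cos14.9° = 2.690 m; N'_3 = 499·cos14.9° = 482.2; c'Δl = 19.64; W sinα = 128.3
Slice 4: Δl = 3.0/cos25.4° = 3.321 m; N'_4 = 514·cos25.4° = 464.3; c'Δl = 24.24; W sinα = 220.5
Slice 5: Δl = 2.7/cos37.2° = 3.390 m; N'_5 = 370·cos37.2° = 294.7; c'Δl = 24.74; W sinα = 223.7
Slice 6: Δl = 1.9/cos48.2° = 2.851 m; N'_6 = 180·cos48.2° = 120.0; c'Δl = 20.81; W sinα = 134.2
Slice 7: Δl = 2.0/cos60.0° = 4.000 m; N'_7 = 82·cos60.0° = 41.0; c'Δl = 29.20; W sinα = 71.0
Σc'Δl = 151.6 kN/m; ΣN' = 1794.4 kN/m; ΣW sinα = 805.8 kN/m
Resisting = 151.6 + 1794.4·tan22.9° = 151.6 + 758.0 = 909.6 kN/m
FS = 909.6 / 805.8 = 1.129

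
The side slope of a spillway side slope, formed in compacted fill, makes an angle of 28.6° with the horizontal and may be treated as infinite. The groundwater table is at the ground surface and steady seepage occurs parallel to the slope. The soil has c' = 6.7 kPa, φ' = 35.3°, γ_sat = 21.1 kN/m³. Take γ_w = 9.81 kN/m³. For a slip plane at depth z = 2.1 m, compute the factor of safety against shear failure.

With seepage parallel to the slope and the water table at the surface, the effective normal stress on the slip plane uses the buoyant unit weight γ' = γ_sat − γ_w while the driving shear stress uses γ_sat:
FS = [c' + γ' z cos²β tanφ'] / [γ_sat z sinβ cosβ]
γ' = 21.1 − 9.81 = 11.29 kN/m³
Numerator = 6.7 + 11.29·2.1·cos²28.6°·tan35.3° = 6.7 + 11.29·2.1·0.7709·0.7080 = 19.640 kPa
Denominator = 21.1·2.1·sin28.6°·cos28.6° = 21.1·2.1·0.4787·0.8780 = 18.623 kPa
FS = 19.640 / 18.623 = 1.055

FS = 1.05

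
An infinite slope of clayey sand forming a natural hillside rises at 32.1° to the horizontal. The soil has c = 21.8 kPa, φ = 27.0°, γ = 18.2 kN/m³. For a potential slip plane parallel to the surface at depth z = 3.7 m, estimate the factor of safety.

For an infinite slope with a slip plane parallel to the surface (no pore pressure): FS = [c + γz cos²β tanφ] / [γz sinβ cosβ].
γz = 18.2·3.7 = 67.34 kN/m²
Numerator = 21.8 + 67.34·cos²32.1°·tan27.0° = 21.8 + 67.34·0.7176·0.5095 = 46.422 kPa
Denominator = 67.34·sin32.1°·cos32.1° = 67.34·0.5314·0.8471 = 30.314 kPa
FS = 46.422 / 30.314 = 1.531

FS = 1.53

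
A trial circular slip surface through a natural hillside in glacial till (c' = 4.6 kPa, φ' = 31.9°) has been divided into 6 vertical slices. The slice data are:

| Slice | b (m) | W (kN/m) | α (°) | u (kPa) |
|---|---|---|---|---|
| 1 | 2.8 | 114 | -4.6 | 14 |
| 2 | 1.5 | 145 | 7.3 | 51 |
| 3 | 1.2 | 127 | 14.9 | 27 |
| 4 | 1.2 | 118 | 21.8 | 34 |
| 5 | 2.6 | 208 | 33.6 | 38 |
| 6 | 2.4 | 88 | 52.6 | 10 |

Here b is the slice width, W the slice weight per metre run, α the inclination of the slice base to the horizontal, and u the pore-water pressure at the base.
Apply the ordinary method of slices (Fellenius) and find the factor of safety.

Ordinary method of slices: FS = Σ[c'·Δl_i + (W_i cosα_i − u_i·Δl_i)·tanφ'] / Σ W_i sinα_i, with Δl_i = b_i / cosα_i.
Slice 1: Δl = 2.8/cos(-4.6°) = 2.809 m; N'_1 = 114·cos(-4.6°) − 14·2.809 = 74.3; c'Δl = 12.92; W sinα = -9.1
Slice 2: Δl = 1.5/cos7.3° = 1.512 m; N'_2 = 145·cos7.3° − 51·1.512 = 66.7; c'Δl = 6.96; W sinα = 18.4
Slice 3: Δl = 1.2/cos14.9° = 1.242 m; N'_3 = 127·cos14.9° − 27·1.242 = 89.2; c'Δl = 5.71; W sinα = 32.7
Slice 4: Δl = 1.2/cos21.8° = 1.292 m; N'_4 = 118·cos21.8° − 34·1.292 = 65.6; c'Δl = 5.95; W sinα = 43.8
Slice 5: Δl = 2.6/cos33.6° = 3.122 m; N'_5 = 208·cos33.6° − 38·3.122 = 54.6; c'Δl = 14.36; W sinα = 115.1
Slice 6: Δl = 2.4/cos52.6° = 3.951 m; N'_6 = 88·cos52.6° − 10·3.951 = 13.9; c'Δl = 18.18; W sinα = 69.9
Σc'Δl = 64.1 kN/m; ΣN' = 364.4 kN/m; ΣW sinα = 270.8 kN/m
Resisting = 64.1 + 364.4·tan31.9° = 64.1 + 226.8 = 290.9 kN/m
FS = 290.9 / 270.8 = 1.074

FS = 1.07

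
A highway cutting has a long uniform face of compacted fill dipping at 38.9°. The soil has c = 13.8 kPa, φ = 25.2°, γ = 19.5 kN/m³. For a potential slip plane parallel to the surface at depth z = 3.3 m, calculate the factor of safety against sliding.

FS = 1.02

For an infinite slope with a slip plane parallel to the surface (no pore pressure): FS = [c + γz cos²β tanφ] / [γz sinβ cosβ].
γz = 19.5·3.3 = 64.35 kN/m²
Numerator = 13.8 + 64.35·cos²38.9°·tan25.2° = 13.8 + 64.35·0.6057·0.4706 = 32.140 kPa
Denominator = 64.35·sin38.9°·cos38.9° = 64.35·0.6280·0.7782 = 31.448 kPa
FS = 32.140 / 31.448 = 1.022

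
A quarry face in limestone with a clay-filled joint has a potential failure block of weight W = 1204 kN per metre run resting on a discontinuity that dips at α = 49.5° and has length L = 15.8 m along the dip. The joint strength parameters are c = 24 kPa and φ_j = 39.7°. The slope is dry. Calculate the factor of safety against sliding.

FS = 1.12

Resolving the block weight along and normal to the plane and applying the Mohr–Coulomb strength on the joint:
N' = W cosα = 1204·cos49.5° = 781.9 kN/m
Driving force T = W sinα = 1204·sin49.5° = 915.5 kN/m
Resisting force R = c·L + N'·tanφ_j = 24·15.8 + 781.9·tan39.7° = 379.2 + 649.2 = 1028.4 kN/m
FS = R / T = 1028.4 / 915.5 = 1.123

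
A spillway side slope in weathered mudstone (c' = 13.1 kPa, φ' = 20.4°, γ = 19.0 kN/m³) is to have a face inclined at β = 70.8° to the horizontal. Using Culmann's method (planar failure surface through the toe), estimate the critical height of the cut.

Culmann's analysis gives the critical failure plane at α_cr = (β + φ')/2 = (70.8 + 20.4)/2 = 45.6°, and the critical height
H_c = (4c'/γ) · sinβ cosφ' / [1 − cos(β − φ')]
    = (4·13.1/19.0) · sin70.8°·cos20.4° / [1 − cos(50.4°)]
    = 2.758 · 0.9444·0.9373 / [1 − 0.6374]
    = 2.758 · 0.8851 / 0.3626
    = 6.73 m

H_c = 6.73 m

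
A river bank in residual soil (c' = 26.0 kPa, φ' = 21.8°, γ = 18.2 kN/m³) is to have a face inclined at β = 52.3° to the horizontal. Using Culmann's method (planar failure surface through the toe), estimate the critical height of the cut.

Culmann's analysis gives the critical failure plane at α_cr = (β + φ')/2 = (52.3 + 21.8)/2 = 37.0°, and the critical height
H_c = (4c'/γ) · sinβ cosφ' / [1 − cos(β − φ')]
    = (4·26.0/18.2) · sin52.3°·cos21.8° / [1 − cos(30.5°)]
    = 5.714 · 0.7912·0.9285 / [1 − 0.8616]
    = 5.714 · 0.7346 / 0.1384
    = 30.34 m

H_c = 30.34 m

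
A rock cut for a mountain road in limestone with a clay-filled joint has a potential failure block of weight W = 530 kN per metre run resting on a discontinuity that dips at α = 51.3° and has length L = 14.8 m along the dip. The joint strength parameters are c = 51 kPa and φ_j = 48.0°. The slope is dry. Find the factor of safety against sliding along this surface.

Resolving the block weight along and normal to the plane and applying the Mohr–Coulomb strength on the joint:
N' = W cosα = 530·cos51.3° = 331.4 kN/m
Driving force T = W sinα = 530·sin51.3° = 413.6 kN/m
Resisting force R = c·L + N'·tanφ_j = 51·14.8 + 331.4·tan48.0° = 754.8 + 368.0 = 1122.8 kN/m
FS = R / T = 1122.8 / 413.6 = 2.715

FS = 2.71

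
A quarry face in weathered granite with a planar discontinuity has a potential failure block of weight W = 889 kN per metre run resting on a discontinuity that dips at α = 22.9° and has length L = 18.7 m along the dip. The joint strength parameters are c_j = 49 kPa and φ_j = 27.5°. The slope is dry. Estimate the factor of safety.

FS = 3.88

Resolving the block weight along and normal to the plane and applying the Mohr–Coulomb strength on the joint:
N' = W cosα = 889·cos22.9° = 818.9 kN/m
Driving force T = W sinα = 889·sin22.9° = 345.9 kN/m
Resisting force R = c_j·L + N'·tanφ_j = 49·18.7 + 818.9·tan27.5° = 916.3 + 426.3 = 1342.6 kN/m
FS = R / T = 1342.6 / 345.9 = 3.881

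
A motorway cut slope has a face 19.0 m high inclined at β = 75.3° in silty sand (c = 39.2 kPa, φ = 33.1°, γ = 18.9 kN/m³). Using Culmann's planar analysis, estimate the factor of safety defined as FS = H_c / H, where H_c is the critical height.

FS = 1.37

H_c = (4c/γ) · sinβ cosφ / [1 − cos(β − φ)]
    = (4·39.2/18.9) · sin75.3°·cos33.1° / [1 − cos42.2°]
    = 8.296 · 0.8103 / 0.2592 = 25.94 m
FS = H_c / H = 25.94 / 19.0 = 1.365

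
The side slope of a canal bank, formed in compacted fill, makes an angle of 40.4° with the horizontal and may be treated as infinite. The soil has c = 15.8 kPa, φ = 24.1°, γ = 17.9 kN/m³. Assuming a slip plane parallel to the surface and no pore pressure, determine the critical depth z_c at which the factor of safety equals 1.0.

Setting FS = 1.00 in FS = [c + γz cos²β tanφ] / [γz sinβ cosβ] and solving for z:
z = c / [γ cosβ (FS·sinβ − cosβ·tanφ)]
  = 15.8 / [17.9·cos40.4°·(1.00·sin40.4° − cos40.4°·tan24.1°)]
  = 15.8 / [17.9·0.7615·(1.00·0.6481 − 0.7615·0.4473)]
  = 15.8 / 4.1913 = 3.770 m

z_c = 3.77 m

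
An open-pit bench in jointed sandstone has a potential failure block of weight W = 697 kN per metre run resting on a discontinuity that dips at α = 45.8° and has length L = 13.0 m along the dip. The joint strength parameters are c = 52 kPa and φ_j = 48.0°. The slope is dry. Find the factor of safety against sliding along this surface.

Resolving the block weight along and normal to the plane and applying the Mohr–Coulomb strength on the joint:
N' = W cosα = 697·cos45.8° = 485.9 kN/m
Driving force T = W sinα = 697·sin45.8° = 499.7 kN/m
Resisting force R = c·L + N'·tanφ_j = 52·13.0 + 485.9·tan48.0° = 676.0 + 539.7 = 1215.7 kN/m
FS = R / T = 1215.7 / 499.7 = 2.433

FS = 2.43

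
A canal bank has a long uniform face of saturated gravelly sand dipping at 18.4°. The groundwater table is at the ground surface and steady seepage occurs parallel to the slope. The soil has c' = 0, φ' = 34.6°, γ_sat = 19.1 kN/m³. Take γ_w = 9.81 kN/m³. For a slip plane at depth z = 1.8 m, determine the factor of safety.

With seepage parallel to the slope and the water table at the surface, the effective normal stress on the slip plane uses the buoyant unit weight γ' = γ_sat − γ_w while the driving shear stress uses γ_sat:
FS = [c' + γ' z cos²β tanφ'] / [γ_sat z sinβ cosβ]
(For c' = 0 this reduces to FS = (γ'/γ_sat)·tanφ'/tanβ.)
γ' = 19.1 − 9.81 = 9.29 kN/m³
Numerator = 0.0 + 9.29·1.8·cos²18.4°·tan34.6° = 0.0 + 9.29·1.8·0.9004·0.6899 = 10.386 kPa
Denominator = 19.1·1.8·sin18.4°·cos18.4° = 19.1·1.8·0.3156·0.9489 = 10.297 kPa
FS = 10.386 / 10.297 = 1.009

FS = 1.01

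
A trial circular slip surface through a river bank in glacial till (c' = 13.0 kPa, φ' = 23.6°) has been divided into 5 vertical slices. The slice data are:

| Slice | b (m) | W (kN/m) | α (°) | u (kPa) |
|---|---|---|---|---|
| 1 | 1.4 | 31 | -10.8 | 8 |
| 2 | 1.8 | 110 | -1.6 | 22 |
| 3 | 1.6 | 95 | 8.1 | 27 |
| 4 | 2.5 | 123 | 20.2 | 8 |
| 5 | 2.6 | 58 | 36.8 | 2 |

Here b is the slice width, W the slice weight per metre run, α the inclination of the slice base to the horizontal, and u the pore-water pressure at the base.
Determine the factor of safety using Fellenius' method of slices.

FS = 3.17

Ordinary method of slices: FS = Σ[c'·Δl_i + (W_i cosα_i − u_i·Δl_i)·tanφ'] / Σ W_i sinα_i, with Δl_i = b_i / cosα_i.
Slice 1: Δl = 1.4/cos(-10.8°) = 1.425 m; N'_1 = 31·cos(-10.8°) − 8·1.425 = 19.0; c'Δl = 18.53; W sinα = -5.8
Slice 2: Δl = 1.8/cos(-1.6°) = 1.801 m; N'_2 = 110·cos(-1.6°) − 22·1.801 = 70.3; c'Δl = 23.41; W sinα = -3.1
Slice 3: Δl = 1.6/cos8.1° = 1.616 m; N'_3 = 95·cos8.1° − 27·1.616 = 50.4; c'Δl = 21.01; W sinα = 13.4
Slice 4: Δl = 2.5/cos20.2° = 2.664 m; N'_4 = 123·cos20.2° − 8·2.664 = 94.1; c'Δl = 34.63; W sinα = 42.5
Slice 5: Δl = 2.6/cos36.8° = 3.247 m; N'_5 = 58·cos36.8° − 2·3.247 = 39.9; c'Δl = 42.21; W sinα = 34.7
Σc'Δl = 139.8 kN/m; ΣN' = 273.9 kN/m; ΣW sinα = 81.7 kN/m
Resisting = 139.8 + 273.9·tan23.6° = 139.8 + 119.7 = 259.4 kN/m
FS = 259.4 / 81.7 = 3.175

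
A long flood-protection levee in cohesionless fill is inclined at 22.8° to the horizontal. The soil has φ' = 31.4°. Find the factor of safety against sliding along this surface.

FS = 1.45

For a dry cohesionless infinite slope the factor of safety is FS = tanφ' / tanβ.
FS = tan31.4° / tan22.8° = 0.6104 / 0.4204 = 1.452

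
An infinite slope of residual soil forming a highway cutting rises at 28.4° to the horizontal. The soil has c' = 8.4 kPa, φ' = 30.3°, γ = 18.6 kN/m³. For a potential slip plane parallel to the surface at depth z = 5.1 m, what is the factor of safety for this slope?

For an infinite slope with a slip plane parallel to the surface (no pore pressure): FS = [c' + γz cos²β tanφ'] / [γz sinβ cosβ].
γz = 18.6·5.1 = 94.86 kN/m²
Numerator = 8.4 + 94.86·cos²28.4°·tan30.3° = 8.4 + 94.86·0.7738·0.5844 = 51.292 kPa
Denominator = 94.86·sin28.4°·cos28.4° = 94.86·0.4756·0.8796 = 39.688 kPa
FS = 51.292 / 39.688 = 1.292

FS = 1.29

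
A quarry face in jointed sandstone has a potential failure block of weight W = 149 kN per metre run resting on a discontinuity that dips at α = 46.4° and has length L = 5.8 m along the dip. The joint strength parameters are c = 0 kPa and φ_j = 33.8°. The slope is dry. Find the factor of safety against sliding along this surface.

Resolving the block weight along and normal to the plane and applying the Mohr–Coulomb strength on the joint:
N' = W cosα = 149·cos46.4° = 102.8 kN/m
Driving force T = W sinα = 149·sin46.4° = 107.9 kN/m
Resisting force R = c·L + N'·tanφ_j = 0·5.8 + 102.8·tan33.8° = 0.0 + 68.8 = 68.8 kN/m
FS = R / T = 68.8 / 107.9 = 0.638

FS = 0.64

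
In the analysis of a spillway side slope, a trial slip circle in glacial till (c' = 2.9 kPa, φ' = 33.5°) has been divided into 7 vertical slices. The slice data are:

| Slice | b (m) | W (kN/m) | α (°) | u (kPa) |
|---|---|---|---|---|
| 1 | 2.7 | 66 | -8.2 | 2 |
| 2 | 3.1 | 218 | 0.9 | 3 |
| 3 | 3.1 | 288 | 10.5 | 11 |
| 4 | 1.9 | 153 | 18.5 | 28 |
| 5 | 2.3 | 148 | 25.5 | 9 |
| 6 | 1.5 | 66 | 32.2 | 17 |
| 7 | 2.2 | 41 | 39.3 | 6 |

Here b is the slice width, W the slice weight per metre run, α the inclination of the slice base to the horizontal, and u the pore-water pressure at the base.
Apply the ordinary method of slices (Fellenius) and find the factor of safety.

Ordinary method of slices: FS = Σ[c'·Δl_i + (W_i cosα_i − u_i·Δl_i)·tanφ'] / Σ W_i sinα_i, with Δl_i = b_i / cosα_i.
Slice 1: Δl = 2.7/cos(-8.2°) = 2.728 m; N'_1 = 66·cos(-8.2°) − 2·2.728 = 59.9; c'Δl = 7.91; W sinα = -9.4
Slice 2: Δl = 3.1/cos0.9° = 3.100 m; N'_2 = 218·cos0.9° − 3·3.100 = 208.7; c'Δl = 8.99; W sinα = 3.4
Slice 3: Δl = 3.1/cos10.5° = 3.153 m; N'_3 = 288·cos10.5° − 11·3.153 = 248.5; c'Δl = 9.14; W sinα = 52.5
Slice 4: Δl = 1.9/cos18.5° = 2.004 m; N'_4 = 153·cos18.5° − 28·2.004 = 89.0; c'Δl = 5.81; W sinα = 48.5
Slice 5: Δl = 2.3/cos25.5° = 2.548 m; N'_5 = 148·cos25.5° − 9·2.548 = 110.6; c'Δl = 7.39; W sinα = 63.7
Slice 6: Δl = 1.5/cos32.2° = 1.773 m; N'_6 = 66·cos32.2° − 17·1.773 = 25.7; c'Δl = 5.14; W sinα = 35.2
Slice 7: Δl = 2.2/cos39.3° = 2.843 m; N'_7 = 41·cos39.3° − 6·2.843 = 14.7; c'Δl = 8.24; W sinα = 26.0
Σc'Δl = 52.6 kN/m; ΣN' = 757.1 kN/m; ΣW sinα = 219.9 kN/m
Resisting = 52.6 + 757.1·tan33.5° = 52.6 + 501.1 = 553.7 kN/m
FS = 553.7 / 219.9 = 2.518

FS = 2.52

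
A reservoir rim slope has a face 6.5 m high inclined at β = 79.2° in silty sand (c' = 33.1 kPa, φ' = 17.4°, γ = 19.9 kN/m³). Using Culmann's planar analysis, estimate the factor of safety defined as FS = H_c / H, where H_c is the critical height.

FS = 1.82

H_c = (4c'/γ) · sinβ cosφ' / [1 − cos(β − φ')]
    = (4·33.1/19.9) · sin79.2°·cos17.4° / [1 − cos61.8°]
    = 6.653 · 0.9373 / 0.5274 = 11.82 m
FS = H_c / H = 11.82 / 6.5 = 1.819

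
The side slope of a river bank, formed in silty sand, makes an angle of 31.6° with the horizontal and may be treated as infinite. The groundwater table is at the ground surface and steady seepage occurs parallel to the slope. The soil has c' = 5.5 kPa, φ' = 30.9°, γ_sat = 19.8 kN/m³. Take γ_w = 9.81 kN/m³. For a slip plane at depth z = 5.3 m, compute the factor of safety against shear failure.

FS = 0.61

With seepage parallel to the slope and the water table at the surface, the effective normal stress on the slip plane uses the buoyant unit weight γ' = γ_sat − γ_w while the driving shear stress uses γ_sat:
FS = [c' + γ' z cos²β tanφ'] / [γ_sat z sinβ cosβ]
γ' = 19.8 − 9.81 = 9.99 kN/m³
Numerator = 5.5 + 9.99·5.3·cos²31.6°·tan30.9° = 5.5 + 9.99·5.3·0.7254·0.5985 = 28.488 kPa
Denominator = 19.8·5.3·sin31.6°·cos31.6° = 19.8·5.3·0.5240·0.8517 = 46.834 kPa
FS = 28.488 / 46.834 = 0.608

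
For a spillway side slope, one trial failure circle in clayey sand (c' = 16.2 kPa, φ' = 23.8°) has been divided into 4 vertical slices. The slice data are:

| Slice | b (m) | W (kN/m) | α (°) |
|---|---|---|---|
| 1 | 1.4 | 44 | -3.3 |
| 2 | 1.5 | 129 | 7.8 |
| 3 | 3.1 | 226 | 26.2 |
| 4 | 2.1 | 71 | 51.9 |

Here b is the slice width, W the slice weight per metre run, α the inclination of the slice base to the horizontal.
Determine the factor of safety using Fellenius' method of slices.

Ordinary method of slices: FS = Σ[c'·Δl_i + (W_i cosα_i)·tanφ'] / Σ W_i sinα_i, with Δl_i = b_i / cosα_i.
Slice 1: Δl = 1.4/cos(-3.3°) = 1.402 m; N'_1 = 44·cos(-3.3°) = 43.9; c'Δl = 22.72; W sinα = -2.5
Slice 2: Δl = 1.5/cos7.8° = 1.514 m; N'_2 = 129·cos7.8° = 127.8; c'Δl = 24.53; W sinα = 17.5
Slice 3: Δl = 3.1/cos26.2° = 3.455 m; N'_3 = 226·cos26.2° = 202.8; c'Δl = 55.97; W sinα = 99.8
Slice 4: Δl = 2.1/cos51.9° = 3.403 m; N'_4 = 71·cos51.9° = 43.8; c'Δl = 55.13; W sinα = 55.9
Σc'Δl = 158.3 kN/m; ΣN' = 418.3 kN/m; ΣW sinα = 170.6 kN/m
Resisting = 158.3 + 418.3·tan23.8° = 158.3 + 184.5 = 342.9 kN/m
FS = 342.9 / 170.6 = 2.009

FS = 2.01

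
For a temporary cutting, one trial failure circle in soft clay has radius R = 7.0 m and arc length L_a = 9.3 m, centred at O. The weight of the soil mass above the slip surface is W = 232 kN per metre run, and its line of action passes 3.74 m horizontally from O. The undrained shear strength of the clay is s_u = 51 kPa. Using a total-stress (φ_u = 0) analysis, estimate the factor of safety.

Taking moments about the centre O, the resisting moment is provided by the undrained shear strength acting along the arc:
M_R = s_u·L_a·R = 51·9.30·7.0 = 3320.1 kN·m/m
M_D = W·d = 232·3.74 = 867.7 kN·m/m
FS = M_R / M_D = 3320.1 / 867.7 = 3.826

FS = 3.83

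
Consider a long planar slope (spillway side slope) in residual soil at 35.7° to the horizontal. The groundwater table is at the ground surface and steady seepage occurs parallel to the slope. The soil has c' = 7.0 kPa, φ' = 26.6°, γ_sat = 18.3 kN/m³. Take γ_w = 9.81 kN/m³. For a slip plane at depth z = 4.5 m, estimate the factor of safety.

With seepage parallel to the slope and the water table at the surface, the effective normal stress on the slip plane uses the buoyant unit weight γ' = γ_sat − γ_w while the driving shear stress uses γ_sat:
FS = [c' + γ' z cos²β tanφ'] / [γ_sat z sinβ cosβ]
γ' = 18.3 − 9.81 = 8.49 kN/m³
Numerator = 7.0 + 8.49·4.5·cos²35.7°·tan26.6° = 7.0 + 8.49·4.5·0.6595·0.5008 = 19.617 kPa
Denominator = 18.3·4.5·sin35.7°·cos35.7° = 18.3·4.5·0.5835·0.8121 = 39.024 kPa
FS = 19.617 / 39.024 = 0.503

FS = 0.50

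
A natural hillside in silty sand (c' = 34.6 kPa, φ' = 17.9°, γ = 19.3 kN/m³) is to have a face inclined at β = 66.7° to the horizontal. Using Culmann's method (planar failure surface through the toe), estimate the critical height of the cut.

Culmann's analysis gives the critical failure plane at α_cr = (β + φ')/2 = (66.7 + 17.9)/2 = 42.3°, and the critical height
H_c = (4c'/γ) · sinβ cosφ' / [1 − cos(β − φ')]
    = (4·34.6/19.3) · sin66.7°·cos17.9° / [1 − cos(48.8°)]
    = 7.171 · 0.9184·0.9516 / [1 − 0.6587]
    = 7.171 · 0.8740 / 0.3413
    = 18.36 m

H_c = 18.36 m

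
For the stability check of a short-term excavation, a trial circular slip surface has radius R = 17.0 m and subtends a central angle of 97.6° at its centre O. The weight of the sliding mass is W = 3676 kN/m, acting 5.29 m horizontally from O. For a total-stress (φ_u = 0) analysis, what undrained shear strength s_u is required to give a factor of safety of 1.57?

FS = s_u·L_a·R / (W·d), so s_u = FS·W·d / (L_a·R).
Arc length L_a = R·θ = 17.0·(97.6°·π/180) = 17.0·1.7034 = 28.96 m
s_u = 1.57·3676·5.29 / (28.96·17.0) = 30530.3 / 492.29 = 62.02 kPa

s_u = 62.0 kPa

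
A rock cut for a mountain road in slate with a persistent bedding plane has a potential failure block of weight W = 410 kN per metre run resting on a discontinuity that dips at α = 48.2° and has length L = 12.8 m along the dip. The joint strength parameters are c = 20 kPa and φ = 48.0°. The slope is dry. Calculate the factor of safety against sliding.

FS = 1.83

Resolving the block weight along and normal to the plane and applying the Mohr–Coulomb strength on the joint:
N' = W cosα = 410·cos48.2° = 273.3 kN/m
Driving force T = W sinα = 410·sin48.2° = 305.6 kN/m
Resisting force R = c·L + N'·tanφ = 20·12.8 + 273.3·tan48.0° = 256.0 + 303.5 = 559.5 kN/m
FS = R / T = 559.5 / 305.6 = 1.831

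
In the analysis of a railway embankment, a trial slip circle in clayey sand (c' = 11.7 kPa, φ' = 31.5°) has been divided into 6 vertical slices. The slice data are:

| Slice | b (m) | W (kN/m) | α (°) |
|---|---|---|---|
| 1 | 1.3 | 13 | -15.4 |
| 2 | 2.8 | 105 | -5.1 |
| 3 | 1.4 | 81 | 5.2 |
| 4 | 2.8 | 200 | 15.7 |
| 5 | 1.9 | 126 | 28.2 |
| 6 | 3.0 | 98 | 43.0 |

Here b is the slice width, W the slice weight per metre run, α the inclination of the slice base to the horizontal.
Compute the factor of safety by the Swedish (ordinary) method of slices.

FS = 2.99

Ordinary method of slices: FS = Σ[c'·Δl_i + (W_i cosα_i)·tanφ'] / Σ W_i sinα_i, with Δl_i = b_i / cosα_i.
Slice 1: Δl = 1.3/cos(-15.4°) = 1.348 m; N'_1 = 13·cos(-15.4°) = 12.5; c'Δl = 15.78; W sinα = -3.5
Slice 2: Δl = 2.8/cos(-5.1°) = 2.811 m; N'_2 = 105·cos(-5.1°) = 104.6; c'Δl = 32.89; W sinα = -9.3
Slice 3: Δl = 1.4/cos5.2° = 1.406 m; N'_3 = 81·cos5.2° = 80.7; c'Δl = 16.45; W sinα = 7.3
Slice 4: Δl = 2.8/cos15.7° = 2.909 m; N'_4 = 200·cos15.7° = 192.5; c'Δl = 34.03; W sinα = 54.1
Slice 5: Δl = 1.9/cos28.2° = 2.156 m; N'_5 = 126·cos28.2° = 111.0; c'Δl = 25.22; W sinα = 59.5
Slice 6: Δl = 3.0/cos43.0° = 4.102 m; N'_6 = 98·cos43.0° = 71.7; c'Δl = 47.99; W sinα = 66.8
Σc'Δl = 172.4 kN/m; ΣN' = 573.0 kN/m; ΣW sinα = 175.1 kN/m
Resisting = 172.4 + 573.0·tan31.5° = 172.4 + 351.2 = 523.5 kN/m
FS = 523.5 / 175.1 = 2.991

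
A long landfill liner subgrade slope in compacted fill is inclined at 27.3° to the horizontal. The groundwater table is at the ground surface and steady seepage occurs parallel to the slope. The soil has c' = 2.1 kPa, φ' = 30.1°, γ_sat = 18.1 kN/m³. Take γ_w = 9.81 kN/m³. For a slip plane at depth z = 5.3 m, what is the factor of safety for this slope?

With seepage parallel to the slope and the water table at the surface, the effective normal stress on the slip plane uses the buoyant unit weight γ' = γ_sat − γ_w while the driving shear stress uses γ_sat:
FS = [c' + γ' z cos²β tanφ'] / [γ_sat z sinβ cosβ]
γ' = 18.1 − 9.81 = 8.29 kN/m³
Numerator = 2.1 + 8.29·5.3·cos²27.3°·tan30.1° = 2.1 + 8.29·5.3·0.7896·0.5797 = 22.212 kPa
Denominator = 18.1·5.3·sin27.3°·cos27.3° = 18.1·5.3·0.4586·0.8886 = 39.098 kPa
FS = 22.212 / 39.098 = 0.568

FS = 0.57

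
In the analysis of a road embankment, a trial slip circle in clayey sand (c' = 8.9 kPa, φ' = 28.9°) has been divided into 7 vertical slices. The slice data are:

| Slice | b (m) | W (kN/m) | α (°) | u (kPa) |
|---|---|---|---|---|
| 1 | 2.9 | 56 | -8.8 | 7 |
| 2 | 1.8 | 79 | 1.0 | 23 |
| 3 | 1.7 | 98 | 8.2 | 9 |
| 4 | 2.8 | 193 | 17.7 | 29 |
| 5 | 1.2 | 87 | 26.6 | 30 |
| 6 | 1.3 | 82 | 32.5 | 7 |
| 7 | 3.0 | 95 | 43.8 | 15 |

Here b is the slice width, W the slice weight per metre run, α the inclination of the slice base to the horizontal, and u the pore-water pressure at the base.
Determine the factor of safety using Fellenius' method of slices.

Ordinary method of slices: FS = Σ[c'·Δl_i + (W_i cosα_i − u_i·Δl_i)·tanφ'] / Σ W_i sinα_i, with Δl_i = b_i / cosα_i.
Slice 1: Δl = 2.9/cos(-8.8°) = 2.935 m; N'_1 = 56·cos(-8.8°) − 7·2.935 = 34.8; c'Δl = 26.12; W sinα = -8.6
Slice 2: Δl = 1.8/cos1.0° = 1.800 m; N'_2 = 79·cos1.0° − 23·1.800 = 37.6; c'Δl = 16.02; W sinα = 1.4
Slice 3: Δl = 1.7/cos8.2° = 1.718 m; N'_3 = 98·cos8.2° − 9·1.718 = 81.5; c'Δl = 15.29; W sinα = 14.0
Slice 4: Δl = 2.8/cos17.7° = 2.939 m; N'_4 = 193·cos17.7° − 29·2.939 = 98.6; c'Δl = 26.16; W sinα = 58.7
Slice 5: Δl = 1.2/cos26.6° = 1.342 m; N'_5 = 87·cos26.6° − 30·1.342 = 37.5; c'Δl = 11.94; W sinα = 39.0
Slice 6: Δl = 1.3/cos32.5° = 1.541 m; N'_6 = 82·cos32.5° − 7·1.541 = 58.4; c'Δl = 13.72; W sinα = 44.1
Slice 7: Δl = 3.0/cos43.8° = 4.157 m; N'_7 = 95·cos43.8° − 15·4.157 = 6.2; c'Δl = 36.99; W sinα = 65.8
Σc'Δl = 146.2 kN/m; ΣN' = 354.7 kN/m; ΣW sinα = 214.2 kN/m
Resisting = 146.2 + 354.7·tan28.9° = 146.2 + 195.8 = 342.0 kN/m
FS = 342.0 / 214.2 = 1.597

FS = 1.60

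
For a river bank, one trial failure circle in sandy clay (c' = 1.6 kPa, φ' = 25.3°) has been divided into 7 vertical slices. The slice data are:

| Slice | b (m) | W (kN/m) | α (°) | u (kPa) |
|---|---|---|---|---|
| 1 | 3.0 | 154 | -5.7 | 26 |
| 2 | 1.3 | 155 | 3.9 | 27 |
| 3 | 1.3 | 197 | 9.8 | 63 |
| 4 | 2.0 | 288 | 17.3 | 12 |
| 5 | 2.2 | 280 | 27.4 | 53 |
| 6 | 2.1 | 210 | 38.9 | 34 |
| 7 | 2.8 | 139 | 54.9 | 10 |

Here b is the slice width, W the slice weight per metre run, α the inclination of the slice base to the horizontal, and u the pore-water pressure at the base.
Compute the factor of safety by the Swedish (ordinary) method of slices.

Ordinary method of slices: FS = Σ[c'·Δl_i + (W_i cosα_i − u_i·Δl_i)·tanφ'] / Σ W_i sinα_i, with Δl_i = b_i / cosα_i.
Slice 1: Δl = 3.0/cos(-5.7°) = 3.015 m; N'_1 = 154·cos(-5.7°) − 26·3.015 = 74.9; c'Δl = 4.82; W sinα = -15.3
Slice 2: Δl = 1.3/cos3.9° = 1.303 m; N'_2 = 155·cos3.9° − 27·1.303 = 119.5; c'Δl = 2.08; W sinα = 10.5
Slice 3: Δl = 1.3/cos9.8° = 1.319 m; N'_3 = 197·cos9.8° − 63·1.319 = 111.0; c'Δl = 2.11; W sinα = 33.5
Slice 4: Δl = 2.0/cos17.3° = 2.095 m; N'_4 = 288·cos17.3° − 12·2.095 = 249.8; c'Δl = 3.35; W sinα = 85.6
Slice 5: Δl = 2.2/cos27.4° = 2.478 m; N'_5 = 280·cos27.4° − 53·2.478 = 117.3; c'Δl = 3.96; W sinα = 128.9
Slice 6: Δl = 2.1/cos38.9° = 2.698 m; N'_6 = 210·cos38.9° − 34·2.698 = 71.7; c'Δl = 4.32; W sinα = 131.9
Slice 7: Δl = 2.8/cos54.9° = 4.870 m; N'_7 = 139·cos54.9° − 10·4.870 = 31.2; c'Δl = 7.79; W sinα = 113.7
Σc'Δl = 28.4 kN/m; ΣN' = 775.3 kN/m; ΣW sinα = 488.9 kN/m
Resisting = 28.4 + 775.3·tan25.3° = 28.4 + 366.5 = 394.9 kN/m
FS = 394.9 / 488.9 = 0.808

FS = 0.81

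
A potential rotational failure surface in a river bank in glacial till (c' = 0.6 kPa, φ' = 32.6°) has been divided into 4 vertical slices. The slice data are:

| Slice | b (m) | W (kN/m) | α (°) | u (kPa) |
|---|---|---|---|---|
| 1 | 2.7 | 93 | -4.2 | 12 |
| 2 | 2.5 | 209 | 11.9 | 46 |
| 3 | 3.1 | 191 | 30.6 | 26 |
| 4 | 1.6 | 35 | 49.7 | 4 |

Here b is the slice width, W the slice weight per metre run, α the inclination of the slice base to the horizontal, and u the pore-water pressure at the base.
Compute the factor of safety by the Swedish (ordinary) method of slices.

Ordinary method of slices: FS = Σ[c'·Δl_i + (W_i cosα_i − u_i·Δl_i)·tanφ'] / Σ W_i sinα_i, with Δl_i = b_i / cosα_i.
Slice 1: Δl = 2.7/cos(-4.2°) = 2.707 m; N'_1 = 93·cos(-4.2°) − 12·2.707 = 60.3; c'Δl = 1.62; W sinα = -6.8
Slice 2: Δl = 2.5/cos11.9° = 2.555 m; N'_2 = 209·cos11.9° − 46·2.555 = 87.0; c'Δl = 1.53; W sinα = 43.1
Slice 3: Δl = 3.1/cos30.6° = 3.602 m; N'_3 = 191·cos30.6° − 26·3.602 = 70.8; c'Δl = 2.16; W sinα = 97.2
Slice 4: Δl = 1.6/cos49.7° = 2.474 m; N'_4 = 35·cos49.7° − 4·2.474 = 12.7; c'Δl = 1.48; W sinα = 26.7
Σc'Δl = 6.8 kN/m; ΣN' = 230.7 kN/m; ΣW sinα = 160.2 kN/m
Resisting = 6.8 + 230.7·tan32.6° = 6.8 + 147.6 = 154.4 kN/m
FS = 154.4 / 160.2 = 0.964

FS = 0.96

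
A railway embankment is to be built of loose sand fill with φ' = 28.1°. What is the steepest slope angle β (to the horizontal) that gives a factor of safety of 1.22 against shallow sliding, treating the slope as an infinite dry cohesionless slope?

β = 23.6°

For an infinite dry cohesionless slope FS = tanφ'/tanβ, so tanβ = tanφ' / FS.
tanβ = tan28.1° / 1.22 = 0.5340 / 1.22 = 0.4377
β = arctan(0.4377) = 23.64°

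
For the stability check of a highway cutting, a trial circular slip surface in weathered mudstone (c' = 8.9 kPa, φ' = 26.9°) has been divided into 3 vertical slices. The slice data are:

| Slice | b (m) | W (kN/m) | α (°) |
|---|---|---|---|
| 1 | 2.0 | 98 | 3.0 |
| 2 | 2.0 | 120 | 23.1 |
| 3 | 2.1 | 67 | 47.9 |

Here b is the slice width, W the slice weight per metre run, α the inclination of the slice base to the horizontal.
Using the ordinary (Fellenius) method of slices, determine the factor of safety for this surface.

Ordinary method of slices: FS = Σ[c'·Δl_i + (W_i cosα_i)·tanφ'] / Σ W_i sinα_i, with Δl_i = b_i / cosα_i.
Slice 1: Δl = 2.0/cos3.0° = 2.003 m; N'_1 = 98·cos3.0° = 97.9; c'Δl = 17.82; W sinα = 5.1
Slice 2: Δl = 2.0/cos23.1° = 2.174 m; N'_2 = 120·cos23.1° = 110.4; c'Δl = 19.35; W sinα = 47.1
Slice 3: Δl = 2.1/cos47.9° = 3.132 m; N'_3 = 67·cos47.9° = 44.9; c'Δl = 27.88; W sinα = 49.7
Σc'Δl = 65.1 kN/m; ΣN' = 253.2 kN/m; ΣW sinα = 101.9 kN/m
Resisting = 65.1 + 253.2·tan26.9° = 65.1 + 128.4 = 193.5 kN/m
FS = 193.5 / 101.9 = 1.898

FS = 1.90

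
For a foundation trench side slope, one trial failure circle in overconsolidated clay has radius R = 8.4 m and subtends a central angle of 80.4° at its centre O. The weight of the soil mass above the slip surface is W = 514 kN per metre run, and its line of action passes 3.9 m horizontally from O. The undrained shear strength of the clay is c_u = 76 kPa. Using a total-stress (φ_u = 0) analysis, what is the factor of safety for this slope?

FS = 3.75

Taking moments about the centre O, the resisting moment is provided by the undrained shear strength acting along the arc:
Arc length L_a = R·θ = 8.4·(80.4°·π/180) = 8.4·1.4032 = 11.79 m
M_R = c_u·L_a·R = 76·11.79·8.4 = 7525.0 kN·m/m
M_D = W·d = 514·3.9 = 2004.6 kN·m/m
FS = M_R / M_D = 7525.0 / 2004.6 = 3.754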